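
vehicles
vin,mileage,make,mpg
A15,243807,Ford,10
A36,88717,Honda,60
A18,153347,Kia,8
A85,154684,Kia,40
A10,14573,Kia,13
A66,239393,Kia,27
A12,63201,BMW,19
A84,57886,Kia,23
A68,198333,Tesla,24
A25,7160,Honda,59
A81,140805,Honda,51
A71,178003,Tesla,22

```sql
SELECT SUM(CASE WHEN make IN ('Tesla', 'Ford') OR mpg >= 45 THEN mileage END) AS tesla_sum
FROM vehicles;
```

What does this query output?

vin=A15: ✓ → 243807
vin=A36: ✓ → 88717
vin=A18: ✗
vin=A85: ✗
vin=A10: ✗
vin=A66: ✗
vin=A12: ✗
vin=A84: ✗
vin=A68: ✓ → 198333
vin=A25: ✓ → 7160
vin=A81: ✓ → 140805
vin=A71: ✓ → 178003
tesla_sum = 243807 + 88717 + 198333 + 7160 + 140805 + 178003 = 856825

856825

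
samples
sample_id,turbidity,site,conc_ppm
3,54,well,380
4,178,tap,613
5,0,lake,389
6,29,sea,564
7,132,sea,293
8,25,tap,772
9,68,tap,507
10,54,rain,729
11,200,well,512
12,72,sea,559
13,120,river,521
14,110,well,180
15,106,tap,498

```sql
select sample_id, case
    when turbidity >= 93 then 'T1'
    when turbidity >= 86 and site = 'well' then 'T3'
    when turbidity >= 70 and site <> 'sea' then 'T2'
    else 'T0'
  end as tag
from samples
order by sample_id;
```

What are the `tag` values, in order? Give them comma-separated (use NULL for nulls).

sample_id=3: ELSE → T0
sample_id=4: turbidity >= 93 → T1
sample_id=5: ELSE → T0
sample_id=6: ELSE → T0
sample_id=7: turbidity >= 93 → T1
sample_id=8: ELSE → T0
sample_id=9: ELSE → T0
sample_id=10: ELSE → T0
sample_id=11: turbidity >= 93 → T1
sample_id=12: ELSE → T0
sample_id=13: turbidity >= 93 → T1
sample_id=14: turbidity >= 93 → T1
sample_id=15: turbidity >= 93 → T1

T0, T1, T0, T0, T1, T0, T0, T0, T1, T0, T1, T1, T1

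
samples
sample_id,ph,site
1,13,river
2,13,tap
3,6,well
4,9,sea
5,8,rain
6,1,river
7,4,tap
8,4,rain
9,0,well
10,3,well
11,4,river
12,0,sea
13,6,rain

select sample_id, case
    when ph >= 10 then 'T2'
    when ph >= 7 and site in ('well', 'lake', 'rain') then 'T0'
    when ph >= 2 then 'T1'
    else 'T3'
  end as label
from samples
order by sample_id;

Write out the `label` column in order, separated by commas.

sample_id=1: ph >= 10 → T2
sample_id=2: ph >= 10 → T2
sample_id=3: ph >= 2 → T1
sample_id=4: ph >= 2 → T1
sample_id=5: ph >= 7 and site in ('well', 'lake', 'rain') → T0
sample_id=6: ELSE → T3
sample_id=7: ph >= 2 → T1
sample_id=8: ph >= 2 → T1
sample_id=9: ELSE → T3
sample_id=10: ph >= 2 → T1
sample_id=11: ph >= 2 → T1
sample_id=12: ELSE → T3
sample_id=13: ph >= 2 → T1

T2, T2, T1, T1, T0, T3, T1, T1, T3, T1, T1, T3, T1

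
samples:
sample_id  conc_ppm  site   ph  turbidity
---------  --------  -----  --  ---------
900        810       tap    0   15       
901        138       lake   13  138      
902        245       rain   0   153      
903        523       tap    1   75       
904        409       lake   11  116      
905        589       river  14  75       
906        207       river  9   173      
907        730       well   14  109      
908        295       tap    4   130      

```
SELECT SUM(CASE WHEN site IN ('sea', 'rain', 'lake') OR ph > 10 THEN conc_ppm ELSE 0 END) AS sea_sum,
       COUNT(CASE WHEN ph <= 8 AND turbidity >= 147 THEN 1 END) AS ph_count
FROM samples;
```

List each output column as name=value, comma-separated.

sea_sum=2111, ph_count=1

[sea_sum: site IN ('sea', 'rain', 'lake') OR ph > 10]
sample_id=900: ✗
sample_id=901: ✓ → 138
sample_id=902: ✓ → 245
sample_id=903: ✗
sample_id=904: ✓ → 409
sample_id=905: ✓ → 589
sample_id=906: ✗
sample_id=907: ✓ → 730
sample_id=908: ✗
sea_sum = 138 + 245 + 409 + 589 + 730 = 2111
—
[ph_count: ph <= 8 AND turbidity >= 147]
sample_id=900: ✗
sample_id=901: ✗
sample_id=902: ✓ → 1
sample_id=903: ✗
sample_id=904: ✗
sample_id=905: ✗
sample_id=906: ✗
sample_id=907: ✗
sample_id=908: ✗
ph_count = COUNT(1) = 1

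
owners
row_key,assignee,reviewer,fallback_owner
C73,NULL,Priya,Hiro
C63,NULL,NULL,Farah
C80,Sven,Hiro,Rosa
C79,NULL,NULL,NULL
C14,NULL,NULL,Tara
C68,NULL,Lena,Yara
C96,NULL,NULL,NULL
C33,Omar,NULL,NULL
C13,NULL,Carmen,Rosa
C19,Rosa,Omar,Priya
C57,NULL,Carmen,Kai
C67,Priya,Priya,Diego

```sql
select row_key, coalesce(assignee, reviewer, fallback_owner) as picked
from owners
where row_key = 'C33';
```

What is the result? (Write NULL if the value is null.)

row_key = C33: assignee=Omar, reviewer=NULL, fallback_owner=NULL.
assignee=Omar → Omar

Omar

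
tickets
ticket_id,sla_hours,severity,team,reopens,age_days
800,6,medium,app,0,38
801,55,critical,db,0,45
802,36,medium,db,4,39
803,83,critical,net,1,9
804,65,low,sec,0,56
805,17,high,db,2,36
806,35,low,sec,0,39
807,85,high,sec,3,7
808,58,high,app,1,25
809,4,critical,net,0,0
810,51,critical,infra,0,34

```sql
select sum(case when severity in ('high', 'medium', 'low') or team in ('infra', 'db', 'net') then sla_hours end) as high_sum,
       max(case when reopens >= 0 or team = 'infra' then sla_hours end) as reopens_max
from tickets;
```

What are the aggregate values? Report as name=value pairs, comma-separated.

[high_sum: severity in ('high', 'medium', 'low') or team in ('infra', 'db', 'net')]
ticket_id=800: ✓ → 6
ticket_id=801: ✓ → 55
ticket_id=802: ✓ → 36
ticket_id=803: ✓ → 83
ticket_id=804: ✓ → 65
ticket_id=805: ✓ → 17
ticket_id=806: ✓ → 35
ticket_id=807: ✓ → 85
ticket_id=808: ✓ → 58
ticket_id=809: ✓ → 4
ticket_id=810: ✓ → 51
high_sum = 6 + 55 + 36 + 83 + 65 + 17 + 35 + 85 + 58 + 4 + 51 = 495
—
[reopens_max: reopens >= 0 or team = 'infra']
ticket_id=800: ✓ → 6
ticket_id=801: ✓ → 55
ticket_id=802: ✓ → 36
ticket_id=803: ✓ → 83
ticket_id=804: ✓ → 65
ticket_id=805: ✓ → 17
ticket_id=806: ✓ → 35
ticket_id=807: ✓ → 85
ticket_id=808: ✓ → 58
ticket_id=809: ✓ → 4
ticket_id=810: ✓ → 51
reopens_max = MAX(6, 55, 36, 83, 65, 17, 35, 85, 58, 4, 51) = 85

high_sum=495, reopens_max=85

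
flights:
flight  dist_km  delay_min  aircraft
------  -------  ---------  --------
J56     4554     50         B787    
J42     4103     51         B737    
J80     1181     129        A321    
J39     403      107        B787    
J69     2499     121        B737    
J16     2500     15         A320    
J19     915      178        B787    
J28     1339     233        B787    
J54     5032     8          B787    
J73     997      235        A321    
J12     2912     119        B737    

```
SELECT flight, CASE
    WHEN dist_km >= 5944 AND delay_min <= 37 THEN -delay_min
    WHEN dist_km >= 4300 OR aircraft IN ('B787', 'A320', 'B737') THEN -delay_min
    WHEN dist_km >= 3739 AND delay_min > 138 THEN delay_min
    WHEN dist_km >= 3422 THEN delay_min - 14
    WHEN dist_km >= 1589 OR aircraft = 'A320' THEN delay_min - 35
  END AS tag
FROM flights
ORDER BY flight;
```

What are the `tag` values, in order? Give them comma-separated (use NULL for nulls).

-119, -15, -178, -233, -107, -51, -8, -50, -121, NULL, NULL

flight=J12: dist_km >= 4300 OR aircraft IN ('B787', 'A320', 'B737') → -119
flight=J16: dist_km >= 4300 OR aircraft IN ('B787', 'A320', 'B737') → -15
flight=J19: dist_km >= 4300 OR aircraft IN ('B787', 'A320', 'B737') → -178
flight=J28: dist_km >= 4300 OR aircraft IN ('B787', 'A320', 'B737') → -233
flight=J39: dist_km >= 4300 OR aircraft IN ('B787', 'A320', 'B737') → -107
flight=J42: dist_km >= 4300 OR aircraft IN ('B787', 'A320', 'B737') → -51
flight=J54: dist_km >= 4300 OR aircraft IN ('B787', 'A320', 'B737') → -8
flight=J56: dist_km >= 4300 OR aircraft IN ('B787', 'A320', 'B737') → -50
flight=J69: dist_km >= 4300 OR aircraft IN ('B787', 'A320', 'B737') → -121
flight=J73: (no match → NULL) → NULL
flight=J80: (no match → NULL) → NULL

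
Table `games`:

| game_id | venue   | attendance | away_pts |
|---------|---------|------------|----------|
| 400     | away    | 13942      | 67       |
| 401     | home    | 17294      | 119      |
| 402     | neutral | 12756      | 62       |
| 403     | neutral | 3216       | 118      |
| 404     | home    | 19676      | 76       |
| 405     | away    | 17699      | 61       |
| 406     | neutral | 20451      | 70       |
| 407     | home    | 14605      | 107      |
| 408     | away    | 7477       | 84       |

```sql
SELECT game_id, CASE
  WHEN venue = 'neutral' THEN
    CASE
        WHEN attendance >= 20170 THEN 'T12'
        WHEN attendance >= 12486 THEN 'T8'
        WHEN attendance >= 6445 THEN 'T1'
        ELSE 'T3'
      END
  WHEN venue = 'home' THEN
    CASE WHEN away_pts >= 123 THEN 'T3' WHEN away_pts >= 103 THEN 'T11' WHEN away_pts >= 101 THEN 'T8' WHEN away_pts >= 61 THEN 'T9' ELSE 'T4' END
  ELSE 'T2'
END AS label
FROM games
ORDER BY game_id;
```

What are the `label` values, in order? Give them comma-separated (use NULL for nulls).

game_id=400: venue='away' → outer ELSE → T2
game_id=401: venue='home' → inner[away_pts >= 103] → T11
game_id=402: venue='neutral' → inner[attendance >= 12486] → T8
game_id=403: venue='neutral' → inner[ELSE] → T3
game_id=404: venue='home' → inner[away_pts >= 61] → T9
game_id=405: venue='away' → outer ELSE → T2
game_id=406: venue='neutral' → inner[attendance >= 20170] → T12
game_id=407: venue='home' → inner[away_pts >= 103] → T11
game_id=408: venue='away' → outer ELSE → T2

T2, T11, T8, T3, T9, T2, T12, T11, T2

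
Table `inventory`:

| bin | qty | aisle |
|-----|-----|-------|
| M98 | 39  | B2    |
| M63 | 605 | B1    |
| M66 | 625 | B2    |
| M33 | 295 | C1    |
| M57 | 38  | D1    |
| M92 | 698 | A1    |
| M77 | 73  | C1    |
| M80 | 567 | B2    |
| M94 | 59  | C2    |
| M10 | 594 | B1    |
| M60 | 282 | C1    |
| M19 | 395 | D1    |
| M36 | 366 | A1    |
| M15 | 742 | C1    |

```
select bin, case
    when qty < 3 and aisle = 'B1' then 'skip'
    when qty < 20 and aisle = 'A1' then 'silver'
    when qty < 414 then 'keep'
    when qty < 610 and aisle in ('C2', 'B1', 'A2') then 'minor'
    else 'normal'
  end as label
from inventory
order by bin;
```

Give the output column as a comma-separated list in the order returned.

bin=M10: qty < 610 and aisle in ('C2', 'B1', 'A2') → minor
bin=M15: ELSE → normal
bin=M19: qty < 414 → keep
bin=M33: qty < 414 → keep
bin=M36: qty < 414 → keep
bin=M57: qty < 414 → keep
bin=M60: qty < 414 → keep
bin=M63: qty < 610 and aisle in ('C2', 'B1', 'A2') → minor
bin=M66: ELSE → normal
bin=M77: qty < 414 → keep
bin=M80: ELSE → normal
bin=M92: ELSE → normal
bin=M94: qty < 414 → keep
bin=M98: qty < 414 → keep

minor, normal, keep, keep, keep, keep, keep, minor, normal, keep, normal, normal, keep, keep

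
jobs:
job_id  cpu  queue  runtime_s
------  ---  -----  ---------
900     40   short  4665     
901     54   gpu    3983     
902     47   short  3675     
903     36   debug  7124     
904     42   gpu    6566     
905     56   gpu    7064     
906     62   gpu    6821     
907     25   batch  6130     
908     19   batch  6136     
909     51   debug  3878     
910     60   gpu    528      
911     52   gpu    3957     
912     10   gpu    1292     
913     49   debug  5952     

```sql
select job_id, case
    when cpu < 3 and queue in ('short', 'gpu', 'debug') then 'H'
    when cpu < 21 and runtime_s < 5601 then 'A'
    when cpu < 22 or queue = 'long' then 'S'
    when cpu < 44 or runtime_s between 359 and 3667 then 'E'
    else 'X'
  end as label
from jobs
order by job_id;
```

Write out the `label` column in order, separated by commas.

E, X, X, E, E, X, X, E, S, X, E, X, A, X

job_id=900: cpu < 44 or runtime_s between 359 and 3667 → E
job_id=901: ELSE → X
job_id=902: ELSE → X
job_id=903: cpu < 44 or runtime_s between 359 and 3667 → E
job_id=904: cpu < 44 or runtime_s between 359 and 3667 → E
job_id=905: ELSE → X
job_id=906: ELSE → X
job_id=907: cpu < 44 or runtime_s between 359 and 3667 → E
job_id=908: cpu < 22 or queue = 'long' → S
job_id=909: ELSE → X
job_id=910: cpu < 44 or runtime_s between 359 and 3667 → E
job_id=911: ELSE → X
job_id=912: cpu < 21 and runtime_s < 5601 → A
job_id=913: ELSE → X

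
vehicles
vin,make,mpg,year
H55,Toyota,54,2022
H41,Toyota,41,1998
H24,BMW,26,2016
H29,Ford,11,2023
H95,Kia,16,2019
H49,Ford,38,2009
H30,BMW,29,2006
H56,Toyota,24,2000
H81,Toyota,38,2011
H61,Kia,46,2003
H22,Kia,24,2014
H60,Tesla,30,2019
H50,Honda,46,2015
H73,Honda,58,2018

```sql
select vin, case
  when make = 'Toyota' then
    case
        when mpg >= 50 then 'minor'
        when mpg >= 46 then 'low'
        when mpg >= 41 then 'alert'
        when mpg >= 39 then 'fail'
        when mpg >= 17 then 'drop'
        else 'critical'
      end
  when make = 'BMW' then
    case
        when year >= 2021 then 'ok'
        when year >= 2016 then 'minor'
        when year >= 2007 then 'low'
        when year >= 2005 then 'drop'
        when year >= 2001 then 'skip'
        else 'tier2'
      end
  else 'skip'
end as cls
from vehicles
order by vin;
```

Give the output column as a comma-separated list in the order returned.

vin=H22: make='Kia' → outer ELSE → skip
vin=H24: make='BMW' → inner[year >= 2016] → minor
vin=H29: make='Ford' → outer ELSE → skip
vin=H30: make='BMW' → inner[year >= 2005] → drop
vin=H41: make='Toyota' → inner[mpg >= 41] → alert
vin=H49: make='Ford' → outer ELSE → skip
vin=H50: make='Honda' → outer ELSE → skip
vin=H55: make='Toyota' → inner[mpg >= 50] → minor
vin=H56: make='Toyota' → inner[mpg >= 17] → drop
vin=H60: make='Tesla' → outer ELSE → skip
vin=H61: make='Kia' → outer ELSE → skip
vin=H73: make='Honda' → outer ELSE → skip
vin=H81: make='Toyota' → inner[mpg >= 17] → drop
vin=H95: make='Kia' → outer ELSE → skip

skip, minor, skip, drop, alert, skip, skip, minor, drop, skip, skip, skip, drop, skip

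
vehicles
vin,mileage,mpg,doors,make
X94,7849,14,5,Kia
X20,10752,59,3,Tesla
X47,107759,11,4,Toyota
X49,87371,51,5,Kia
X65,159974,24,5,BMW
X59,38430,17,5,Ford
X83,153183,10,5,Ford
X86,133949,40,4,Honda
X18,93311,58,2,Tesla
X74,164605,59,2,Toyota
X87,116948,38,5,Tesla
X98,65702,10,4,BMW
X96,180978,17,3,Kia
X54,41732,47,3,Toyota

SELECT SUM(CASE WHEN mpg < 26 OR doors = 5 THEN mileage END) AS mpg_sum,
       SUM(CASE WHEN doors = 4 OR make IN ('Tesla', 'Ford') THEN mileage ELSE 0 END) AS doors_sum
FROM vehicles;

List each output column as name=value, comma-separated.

[mpg_sum: mpg < 26 OR doors = 5]
vin=X94: ✓ → 7849
vin=X20: ✗
vin=X47: ✓ → 107759
vin=X49: ✓ → 87371
vin=X65: ✓ → 159974
vin=X59: ✓ → 38430
vin=X83: ✓ → 153183
vin=X86: ✗
vin=X18: ✗
vin=X74: ✗
vin=X87: ✓ → 116948
vin=X98: ✓ → 65702
vin=X96: ✓ → 180978
vin=X54: ✗
mpg_sum = 7849 + 107759 + 87371 + 159974 + 38430 + 153183 + 116948 + 65702 + 180978 = 918194
—
[doors_sum: doors = 4 OR make IN ('Tesla', 'Ford')]
vin=X94: ✗
vin=X20: ✓ → 10752
vin=X47: ✓ → 107759
vin=X49: ✗
vin=X65: ✗
vin=X59: ✓ → 38430
vin=X83: ✓ → 153183
vin=X86: ✓ → 133949
vin=X18: ✓ → 93311
vin=X74: ✗
vin=X87: ✓ → 116948
vin=X98: ✓ → 65702
vin=X96: ✗
vin=X54: ✗
doors_sum = 10752 + 107759 + 38430 + 153183 + 133949 + 93311 + 116948 + 65702 = 720034

mpg_sum=918194, doors_sum=720034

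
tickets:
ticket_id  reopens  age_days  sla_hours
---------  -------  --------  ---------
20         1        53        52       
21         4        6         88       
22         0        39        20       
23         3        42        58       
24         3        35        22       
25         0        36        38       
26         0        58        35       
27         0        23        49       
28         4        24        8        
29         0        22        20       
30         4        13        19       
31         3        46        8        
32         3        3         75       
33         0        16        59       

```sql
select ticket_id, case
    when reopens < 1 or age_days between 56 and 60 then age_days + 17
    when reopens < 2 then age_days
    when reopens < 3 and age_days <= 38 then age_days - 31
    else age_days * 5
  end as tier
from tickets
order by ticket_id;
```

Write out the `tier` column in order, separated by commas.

53, 30, 56, 210, 175, 53, 75, 40, 120, 39, 65, 230, 15, 33

ticket_id=20: reopens < 2 → 53
ticket_id=21: ELSE → 30
ticket_id=22: reopens < 1 or age_days between 56 and 60 → 56
ticket_id=23: ELSE → 210
ticket_id=24: ELSE → 175
ticket_id=25: reopens < 1 or age_days between 56 and 60 → 53
ticket_id=26: reopens < 1 or age_days between 56 and 60 → 75
ticket_id=27: reopens < 1 or age_days between 56 and 60 → 40
ticket_id=28: ELSE → 120
ticket_id=29: reopens < 1 or age_days between 56 and 60 → 39
ticket_id=30: ELSE → 65
ticket_id=31: ELSE → 230
ticket_id=32: ELSE → 15
ticket_id=33: reopens < 1 or age_days between 56 and 60 → 33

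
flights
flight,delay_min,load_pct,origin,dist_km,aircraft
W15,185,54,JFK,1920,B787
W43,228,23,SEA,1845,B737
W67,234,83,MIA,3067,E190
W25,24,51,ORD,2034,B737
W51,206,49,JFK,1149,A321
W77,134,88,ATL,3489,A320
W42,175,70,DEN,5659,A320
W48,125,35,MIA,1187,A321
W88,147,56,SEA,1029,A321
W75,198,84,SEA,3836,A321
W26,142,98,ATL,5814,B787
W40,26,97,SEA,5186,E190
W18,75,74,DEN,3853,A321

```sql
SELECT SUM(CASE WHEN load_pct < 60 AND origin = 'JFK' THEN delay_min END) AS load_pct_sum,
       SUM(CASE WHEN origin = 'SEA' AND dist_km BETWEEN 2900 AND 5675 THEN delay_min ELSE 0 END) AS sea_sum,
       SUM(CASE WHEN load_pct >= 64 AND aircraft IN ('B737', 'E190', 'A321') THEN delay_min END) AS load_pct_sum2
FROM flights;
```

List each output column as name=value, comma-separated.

load_pct_sum=391, sea_sum=224, load_pct_sum2=533

[load_pct_sum: load_pct < 60 AND origin = 'JFK']
flight=W15: ✓ → 185
flight=W43: ✗
flight=W67: ✗
flight=W25: ✗
flight=W51: ✓ → 206
flight=W77: ✗
flight=W42: ✗
flight=W48: ✗
flight=W88: ✗
flight=W75: ✗
flight=W26: ✗
flight=W40: ✗
flight=W18: ✗
load_pct_sum = 185 + 206 = 391
—
[sea_sum: origin = 'SEA' AND dist_km BETWEEN 2900 AND 5675]
flight=W15: ✗
flight=W43: ✗
flight=W67: ✗
flight=W25: ✗
flight=W51: ✗
flight=W77: ✗
flight=W42: ✗
flight=W48: ✗
flight=W88: ✗
flight=W75: ✓ → 198
flight=W26: ✗
flight=W40: ✓ → 26
flight=W18: ✗
sea_sum = 198 + 26 = 224
—
[load_pct_sum2: load_pct >= 64 AND aircraft IN ('B737', 'E190', 'A321')]
flight=W15: ✗
flight=W43: ✗
flight=W67: ✓ → 234
flight=W25: ✗
flight=W51: ✗
flight=W77: ✗
flight=W42: ✗
flight=W48: ✗
flight=W88: ✗
flight=W75: ✓ → 198
flight=W26: ✗
flight=W40: ✓ → 26
flight=W18: ✓ → 75
load_pct_sum2 = 234 + 198 + 26 + 75 = 533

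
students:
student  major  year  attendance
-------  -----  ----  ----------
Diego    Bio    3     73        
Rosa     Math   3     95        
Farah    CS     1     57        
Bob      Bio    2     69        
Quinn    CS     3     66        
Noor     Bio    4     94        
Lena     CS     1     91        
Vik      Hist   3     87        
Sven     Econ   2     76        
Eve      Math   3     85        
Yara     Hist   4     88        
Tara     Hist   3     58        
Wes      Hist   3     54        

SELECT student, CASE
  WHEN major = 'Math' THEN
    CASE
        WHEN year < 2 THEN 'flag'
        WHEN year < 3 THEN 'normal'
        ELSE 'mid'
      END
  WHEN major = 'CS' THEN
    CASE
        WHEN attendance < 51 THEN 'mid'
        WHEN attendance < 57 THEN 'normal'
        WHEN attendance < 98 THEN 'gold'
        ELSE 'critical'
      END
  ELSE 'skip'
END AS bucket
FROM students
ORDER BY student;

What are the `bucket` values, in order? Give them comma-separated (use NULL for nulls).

skip, skip, mid, gold, gold, skip, gold, mid, skip, skip, skip, skip, skip

student=Bob: major='Bio' → outer ELSE → skip
student=Diego: major='Bio' → outer ELSE → skip
student=Eve: major='Math' → inner[ELSE] → mid
student=Farah: major='CS' → inner[attendance < 98] → gold
student=Lena: major='CS' → inner[attendance < 98] → gold
student=Noor: major='Bio' → outer ELSE → skip
student=Quinn: major='CS' → inner[attendance < 98] → gold
student=Rosa: major='Math' → inner[ELSE] → mid
student=Sven: major='Econ' → outer ELSE → skip
student=Tara: major='Hist' → outer ELSE → skip
student=Vik: major='Hist' → outer ELSE → skip
student=Wes: major='Hist' → outer ELSE → skip
student=Yara: major='Hist' → outer ELSE → skip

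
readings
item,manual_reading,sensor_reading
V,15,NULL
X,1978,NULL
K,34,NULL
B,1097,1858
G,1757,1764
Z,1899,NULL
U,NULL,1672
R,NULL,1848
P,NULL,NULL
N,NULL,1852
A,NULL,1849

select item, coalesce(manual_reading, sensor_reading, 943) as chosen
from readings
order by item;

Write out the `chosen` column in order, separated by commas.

item=A: manual_reading=NULL, sensor_reading=1849 → 1849
item=B: manual_reading=1097 → 1097
item=G: manual_reading=1757 → 1757
item=K: manual_reading=34 → 34
item=N: manual_reading=NULL, sensor_reading=1852 → 1852
item=P: manual_reading=NULL, sensor_reading=NULL, → literal 943 → 943
item=R: manual_reading=NULL, sensor_reading=1848 → 1848
item=U: manual_reading=NULL, sensor_reading=1672 → 1672
item=V: manual_reading=15 → 15
item=X: manual_reading=1978 → 1978
item=Z: manual_reading=1899 → 1899

1849, 1097, 1757, 34, 1852, 943, 1848, 1672, 15, 1978, 1899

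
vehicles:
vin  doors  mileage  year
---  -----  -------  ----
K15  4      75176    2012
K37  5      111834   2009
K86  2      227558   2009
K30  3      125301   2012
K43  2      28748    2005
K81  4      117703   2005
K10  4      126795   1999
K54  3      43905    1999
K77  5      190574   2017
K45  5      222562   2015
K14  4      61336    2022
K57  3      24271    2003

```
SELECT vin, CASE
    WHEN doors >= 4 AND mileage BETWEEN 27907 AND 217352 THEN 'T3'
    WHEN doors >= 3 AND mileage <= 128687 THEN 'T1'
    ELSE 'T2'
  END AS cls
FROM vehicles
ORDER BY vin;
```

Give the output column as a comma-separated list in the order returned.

vin=K10: doors >= 4 AND mileage BETWEEN 27907 AND 217352 → T3
vin=K14: doors >= 4 AND mileage BETWEEN 27907 AND 217352 → T3
vin=K15: doors >= 4 AND mileage BETWEEN 27907 AND 217352 → T3
vin=K30: doors >= 3 AND mileage <= 128687 → T1
vin=K37: doors >= 4 AND mileage BETWEEN 27907 AND 217352 → T3
vin=K43: ELSE → T2
vin=K45: ELSE → T2
vin=K54: doors >= 3 AND mileage <= 128687 → T1
vin=K57: doors >= 3 AND mileage <= 128687 → T1
vin=K77: doors >= 4 AND mileage BETWEEN 27907 AND 217352 → T3
vin=K81: doors >= 4 AND mileage BETWEEN 27907 AND 217352 → T3
vin=K86: ELSE → T2

T3, T3, T3, T1, T3, T2, T2, T1, T1, T3, T3, T2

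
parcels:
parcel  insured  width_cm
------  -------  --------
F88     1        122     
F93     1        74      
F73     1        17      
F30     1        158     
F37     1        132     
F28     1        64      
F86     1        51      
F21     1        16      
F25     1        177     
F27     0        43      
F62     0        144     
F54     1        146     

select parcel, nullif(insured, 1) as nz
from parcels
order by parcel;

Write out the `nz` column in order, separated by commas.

parcel=F21: insured=1 vs 1: equal → NULL
parcel=F25: insured=1 vs 1: equal → NULL
parcel=F27: insured=0 vs 1: differ → 0
parcel=F28: insured=1 vs 1: equal → NULL
parcel=F30: insured=1 vs 1: equal → NULL
parcel=F37: insured=1 vs 1: equal → NULL
parcel=F54: insured=1 vs 1: equal → NULL
parcel=F62: insured=0 vs 1: differ → 0
parcel=F73: insured=1 vs 1: equal → NULL
parcel=F86: insured=1 vs 1: equal → NULL
parcel=F88: insured=1 vs 1: equal → NULL
parcel=F93: insured=1 vs 1: equal → NULL

NULL, NULL, 0, NULL, NULL, NULL, NULL, 0, NULL, NULL, NULL, NULL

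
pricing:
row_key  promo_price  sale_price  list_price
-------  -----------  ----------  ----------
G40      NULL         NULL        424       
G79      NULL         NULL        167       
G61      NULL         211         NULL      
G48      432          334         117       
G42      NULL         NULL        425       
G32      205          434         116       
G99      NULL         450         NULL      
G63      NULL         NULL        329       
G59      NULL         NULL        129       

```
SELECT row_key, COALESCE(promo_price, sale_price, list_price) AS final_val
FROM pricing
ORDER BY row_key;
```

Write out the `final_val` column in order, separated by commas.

205, 424, 425, 432, 129, 211, 329, 167, 450

row_key=G32: promo_price=205 → 205
row_key=G40: promo_price=NULL, sale_price=NULL, list_price=424 → 424
row_key=G42: promo_price=NULL, sale_price=NULL, list_price=425 → 425
row_key=G48: promo_price=432 → 432
row_key=G59: promo_price=NULL, sale_price=NULL, list_price=129 → 129
row_key=G61: promo_price=NULL, sale_price=211 → 211
row_key=G63: promo_price=NULL, sale_price=NULL, list_price=329 → 329
row_key=G79: promo_price=NULL, sale_price=NULL, list_price=167 → 167
row_key=G99: promo_price=NULL, sale_price=450 → 450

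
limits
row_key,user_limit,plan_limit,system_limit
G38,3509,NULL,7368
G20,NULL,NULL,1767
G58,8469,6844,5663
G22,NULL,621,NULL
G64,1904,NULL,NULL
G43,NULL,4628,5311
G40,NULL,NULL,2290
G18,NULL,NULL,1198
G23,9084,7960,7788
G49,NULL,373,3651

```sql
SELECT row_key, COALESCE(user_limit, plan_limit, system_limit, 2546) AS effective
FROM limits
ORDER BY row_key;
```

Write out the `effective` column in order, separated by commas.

1198, 1767, 621, 9084, 3509, 2290, 4628, 373, 8469, 1904

row_key=G18: user_limit=NULL, plan_limit=NULL, system_limit=1198 → 1198
row_key=G20: user_limit=NULL, plan_limit=NULL, system_limit=1767 → 1767
row_key=G22: user_limit=NULL, plan_limit=621 → 621
row_key=G23: user_limit=9084 → 9084
row_key=G38: user_limit=3509 → 3509
row_key=G40: user_limit=NULL, plan_limit=NULL, system_limit=2290 → 2290
row_key=G43: user_limit=NULL, plan_limit=4628 → 4628
row_key=G49: user_limit=NULL, plan_limit=373 → 373
row_key=G58: user_limit=8469 → 8469
row_key=G64: user_limit=1904 → 1904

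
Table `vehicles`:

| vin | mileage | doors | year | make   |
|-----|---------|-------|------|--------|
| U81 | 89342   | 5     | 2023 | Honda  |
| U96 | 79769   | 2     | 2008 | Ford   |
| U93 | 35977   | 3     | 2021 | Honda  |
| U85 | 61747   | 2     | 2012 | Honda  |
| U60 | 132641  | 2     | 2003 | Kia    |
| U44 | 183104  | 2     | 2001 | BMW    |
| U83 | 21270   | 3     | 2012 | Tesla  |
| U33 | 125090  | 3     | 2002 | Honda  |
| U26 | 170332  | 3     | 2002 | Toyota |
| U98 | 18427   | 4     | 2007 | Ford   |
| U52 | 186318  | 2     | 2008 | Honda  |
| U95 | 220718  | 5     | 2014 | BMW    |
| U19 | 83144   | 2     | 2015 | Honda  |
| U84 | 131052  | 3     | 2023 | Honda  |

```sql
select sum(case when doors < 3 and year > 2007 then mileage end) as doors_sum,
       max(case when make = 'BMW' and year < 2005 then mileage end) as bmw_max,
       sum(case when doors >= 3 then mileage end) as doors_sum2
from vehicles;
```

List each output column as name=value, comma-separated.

doors_sum=410978, bmw_max=183104, doors_sum2=812208

[doors_sum: doors < 3 and year > 2007]
vin=U81: ✗
vin=U96: ✓ → 79769
vin=U93: ✗
vin=U85: ✓ → 61747
vin=U60: ✗
vin=U44: ✗
vin=U83: ✗
vin=U33: ✗
vin=U26: ✗
vin=U98: ✗
vin=U52: ✓ → 186318
vin=U95: ✗
vin=U19: ✓ → 83144
vin=U84: ✗
doors_sum = 79769 + 61747 + 186318 + 83144 = 410978
—
[bmw_max: make = 'BMW' and year < 2005]
vin=U81: ✗
vin=U96: ✗
vin=U93: ✗
vin=U85: ✗
vin=U60: ✗
vin=U44: ✓ → 183104
vin=U83: ✗
vin=U33: ✗
vin=U26: ✗
vin=U98: ✗
vin=U52: ✗
vin=U95: ✗
vin=U19: ✗
vin=U84: ✗
bmw_max = MAX(183104) = 183104
—
[doors_sum2: doors >= 3]
vin=U81: ✓ → 89342
vin=U96: ✗
vin=U93: ✓ → 35977
vin=U85: ✗
vin=U60: ✗
vin=U44: ✗
vin=U83: ✓ → 21270
vin=U33: ✓ → 125090
vin=U26: ✓ → 170332
vin=U98: ✓ → 18427
vin=U52: ✗
vin=U95: ✓ → 220718
vin=U19: ✗
vin=U84: ✓ → 131052
doors_sum2 = 89342 + 35977 + 21270 + 125090 + 170332 + 18427 + 220718 + 131052 = 812208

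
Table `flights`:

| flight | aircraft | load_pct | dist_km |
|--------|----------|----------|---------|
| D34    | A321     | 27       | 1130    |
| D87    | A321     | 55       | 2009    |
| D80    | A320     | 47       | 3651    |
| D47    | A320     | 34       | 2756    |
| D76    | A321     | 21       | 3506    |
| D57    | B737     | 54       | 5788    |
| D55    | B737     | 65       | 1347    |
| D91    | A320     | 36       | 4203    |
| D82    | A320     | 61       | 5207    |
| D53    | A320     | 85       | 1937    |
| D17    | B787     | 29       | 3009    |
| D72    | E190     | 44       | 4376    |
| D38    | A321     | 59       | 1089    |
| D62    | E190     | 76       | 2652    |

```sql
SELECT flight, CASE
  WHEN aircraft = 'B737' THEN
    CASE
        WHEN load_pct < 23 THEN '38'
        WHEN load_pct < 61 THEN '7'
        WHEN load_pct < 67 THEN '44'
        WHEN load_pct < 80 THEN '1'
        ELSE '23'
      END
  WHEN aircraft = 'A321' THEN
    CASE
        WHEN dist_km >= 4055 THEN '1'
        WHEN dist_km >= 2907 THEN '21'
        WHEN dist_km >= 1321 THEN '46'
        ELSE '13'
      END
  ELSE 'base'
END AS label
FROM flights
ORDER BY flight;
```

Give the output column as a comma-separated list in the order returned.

flight=D17: aircraft='B787' → outer ELSE → base
flight=D34: aircraft='A321' → inner[ELSE] → 13
flight=D38: aircraft='A321' → inner[ELSE] → 13
flight=D47: aircraft='A320' → outer ELSE → base
flight=D53: aircraft='A320' → outer ELSE → base
flight=D55: aircraft='B737' → inner[load_pct < 67] → 44
flight=D57: aircraft='B737' → inner[load_pct < 61] → 7
flight=D62: aircraft='E190' → outer ELSE → base
flight=D72: aircraft='E190' → outer ELSE → base
flight=D76: aircraft='A321' → inner[dist_km >= 2907] → 21
flight=D80: aircraft='A320' → outer ELSE → base
flight=D82: aircraft='A320' → outer ELSE → base
flight=D87: aircraft='A321' → inner[dist_km >= 1321] → 46
flight=D91: aircraft='A320' → outer ELSE → base

base, 13, 13, base, base, 44, 7, base, base, 21, base, base, 46, base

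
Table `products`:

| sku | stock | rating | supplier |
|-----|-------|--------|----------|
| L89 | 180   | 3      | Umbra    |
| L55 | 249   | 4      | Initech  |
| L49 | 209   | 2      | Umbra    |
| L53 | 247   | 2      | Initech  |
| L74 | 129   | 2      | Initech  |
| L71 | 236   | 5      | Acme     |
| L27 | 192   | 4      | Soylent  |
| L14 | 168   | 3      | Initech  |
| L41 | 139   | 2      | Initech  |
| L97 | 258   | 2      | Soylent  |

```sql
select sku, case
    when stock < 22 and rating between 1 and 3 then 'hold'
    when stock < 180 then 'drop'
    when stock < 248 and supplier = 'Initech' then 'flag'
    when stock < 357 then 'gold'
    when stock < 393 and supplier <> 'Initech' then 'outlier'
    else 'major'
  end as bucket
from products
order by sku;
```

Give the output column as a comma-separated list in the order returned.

drop, gold, drop, gold, flag, gold, gold, drop, gold, gold

sku=L14: stock < 180 → drop
sku=L27: stock < 357 → gold
sku=L41: stock < 180 → drop
sku=L49: stock < 357 → gold
sku=L53: stock < 248 and supplier = 'Initech' → flag
sku=L55: stock < 357 → gold
sku=L71: stock < 357 → gold
sku=L74: stock < 180 → drop
sku=L89: stock < 357 → gold
sku=L97: stock < 357 → gold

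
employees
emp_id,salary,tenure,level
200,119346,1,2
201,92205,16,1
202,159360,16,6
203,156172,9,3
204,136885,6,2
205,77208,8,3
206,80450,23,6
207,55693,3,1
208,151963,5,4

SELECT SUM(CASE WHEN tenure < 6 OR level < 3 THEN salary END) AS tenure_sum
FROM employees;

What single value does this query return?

emp_id=200: ✓ → 119346
emp_id=201: ✓ → 92205
emp_id=202: ✗
emp_id=203: ✗
emp_id=204: ✓ → 136885
emp_id=205: ✗
emp_id=206: ✗
emp_id=207: ✓ → 55693
emp_id=208: ✓ → 151963
tenure_sum = 119346 + 92205 + 136885 + 55693 + 151963 = 556092

556092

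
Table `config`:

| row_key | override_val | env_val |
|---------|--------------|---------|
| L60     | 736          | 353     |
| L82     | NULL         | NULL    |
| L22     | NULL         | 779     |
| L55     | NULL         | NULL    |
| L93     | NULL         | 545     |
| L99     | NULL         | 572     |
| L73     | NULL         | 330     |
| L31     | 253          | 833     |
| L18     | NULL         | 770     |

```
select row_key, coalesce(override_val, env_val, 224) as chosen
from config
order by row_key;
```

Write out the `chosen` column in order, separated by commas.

770, 779, 253, 224, 736, 330, 224, 545, 572

row_key=L18: override_val=NULL, env_val=770 → 770
row_key=L22: override_val=NULL, env_val=779 → 779
row_key=L31: override_val=253 → 253
row_key=L55: override_val=NULL, env_val=NULL, → literal 224 → 224
row_key=L60: override_val=736 → 736
row_key=L73: override_val=NULL, env_val=330 → 330
row_key=L82: override_val=NULL, env_val=NULL, → literal 224 → 224
row_key=L93: override_val=NULL, env_val=545 → 545
row_key=L99: override_val=NULL, env_val=572 → 572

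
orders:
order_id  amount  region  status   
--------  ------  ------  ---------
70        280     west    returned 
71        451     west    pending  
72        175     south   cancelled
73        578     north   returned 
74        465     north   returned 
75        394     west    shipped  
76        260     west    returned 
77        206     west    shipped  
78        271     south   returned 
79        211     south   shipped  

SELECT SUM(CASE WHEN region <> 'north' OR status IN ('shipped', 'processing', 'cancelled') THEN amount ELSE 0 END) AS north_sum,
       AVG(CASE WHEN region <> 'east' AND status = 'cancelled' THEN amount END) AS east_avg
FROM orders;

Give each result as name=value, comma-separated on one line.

north_sum=2248, east_avg=175

[north_sum: region <> 'north' OR status IN ('shipped', 'processing', 'cancelled')]
order_id=70: ✓ → 280
order_id=71: ✓ → 451
order_id=72: ✓ → 175
order_id=73: ✗
order_id=74: ✗
order_id=75: ✓ → 394
order_id=76: ✓ → 260
order_id=77: ✓ → 206
order_id=78: ✓ → 271
order_id=79: ✓ → 211
north_sum = 280 + 451 + 175 + 394 + 260 + 206 + 271 + 211 = 2248
—
[east_avg: region <> 'east' AND status = 'cancelled']
order_id=70: ✗
order_id=71: ✗
order_id=72: ✓ → 175
order_id=73: ✗
order_id=74: ✗
order_id=75: ✗
order_id=76: ✗
order_id=77: ✗
order_id=78: ✗
order_id=79: ✗
east_avg = 175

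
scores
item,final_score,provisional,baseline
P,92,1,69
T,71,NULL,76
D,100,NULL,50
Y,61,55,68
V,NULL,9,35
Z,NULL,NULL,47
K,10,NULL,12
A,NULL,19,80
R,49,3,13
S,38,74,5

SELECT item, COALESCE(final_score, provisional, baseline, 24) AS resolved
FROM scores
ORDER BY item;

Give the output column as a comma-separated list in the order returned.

item=A: final_score=NULL, provisional=19 → 19
item=D: final_score=100 → 100
item=K: final_score=10 → 10
item=P: final_score=92 → 92
item=R: final_score=49 → 49
item=S: final_score=38 → 38
item=T: final_score=71 → 71
item=V: final_score=NULL, provisional=9 → 9
item=Y: final_score=61 → 61
item=Z: final_score=NULL, provisional=NULL, baseline=47 → 47

19, 100, 10, 92, 49, 38, 71, 9, 61, 47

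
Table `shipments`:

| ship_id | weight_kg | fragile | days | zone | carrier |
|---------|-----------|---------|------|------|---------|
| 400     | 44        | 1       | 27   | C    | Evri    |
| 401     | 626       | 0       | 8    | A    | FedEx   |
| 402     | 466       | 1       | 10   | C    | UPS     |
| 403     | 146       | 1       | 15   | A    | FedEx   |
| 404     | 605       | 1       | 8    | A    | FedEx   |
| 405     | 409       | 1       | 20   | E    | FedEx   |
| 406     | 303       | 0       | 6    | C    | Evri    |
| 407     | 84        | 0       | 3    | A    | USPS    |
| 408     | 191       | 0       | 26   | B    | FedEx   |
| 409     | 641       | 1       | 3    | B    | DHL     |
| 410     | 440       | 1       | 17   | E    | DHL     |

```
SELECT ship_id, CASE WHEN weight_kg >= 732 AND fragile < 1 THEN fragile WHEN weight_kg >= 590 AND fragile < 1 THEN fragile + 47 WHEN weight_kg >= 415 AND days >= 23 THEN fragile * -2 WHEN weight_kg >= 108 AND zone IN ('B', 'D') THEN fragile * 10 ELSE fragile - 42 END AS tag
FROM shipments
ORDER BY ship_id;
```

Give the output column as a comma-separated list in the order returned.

ship_id=400: ELSE → -41
ship_id=401: weight_kg >= 590 AND fragile < 1 → 47
ship_id=402: ELSE → -41
ship_id=403: ELSE → -41
ship_id=404: ELSE → -41
ship_id=405: ELSE → -41
ship_id=406: ELSE → -42
ship_id=407: ELSE → -42
ship_id=408: weight_kg >= 108 AND zone IN ('B', 'D') → 0
ship_id=409: weight_kg >= 108 AND zone IN ('B', 'D') → 10
ship_id=410: ELSE → -41

-41, 47, -41, -41, -41, -41, -42, -42, 0, 10, -41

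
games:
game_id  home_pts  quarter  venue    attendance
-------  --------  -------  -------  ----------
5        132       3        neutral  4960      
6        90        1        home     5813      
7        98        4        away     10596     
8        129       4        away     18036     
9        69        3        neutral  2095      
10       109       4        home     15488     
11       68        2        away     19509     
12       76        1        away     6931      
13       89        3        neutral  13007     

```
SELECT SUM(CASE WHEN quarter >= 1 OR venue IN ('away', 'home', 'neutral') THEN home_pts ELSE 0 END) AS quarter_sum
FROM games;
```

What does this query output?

860

game_id=5: ✓ → 132
game_id=6: ✓ → 90
game_id=7: ✓ → 98
game_id=8: ✓ → 129
game_id=9: ✓ → 69
game_id=10: ✓ → 109
game_id=11: ✓ → 68
game_id=12: ✓ → 76
game_id=13: ✓ → 89
quarter_sum = 132 + 90 + 98 + 129 + 69 + 109 + 68 + 76 + 89 = 860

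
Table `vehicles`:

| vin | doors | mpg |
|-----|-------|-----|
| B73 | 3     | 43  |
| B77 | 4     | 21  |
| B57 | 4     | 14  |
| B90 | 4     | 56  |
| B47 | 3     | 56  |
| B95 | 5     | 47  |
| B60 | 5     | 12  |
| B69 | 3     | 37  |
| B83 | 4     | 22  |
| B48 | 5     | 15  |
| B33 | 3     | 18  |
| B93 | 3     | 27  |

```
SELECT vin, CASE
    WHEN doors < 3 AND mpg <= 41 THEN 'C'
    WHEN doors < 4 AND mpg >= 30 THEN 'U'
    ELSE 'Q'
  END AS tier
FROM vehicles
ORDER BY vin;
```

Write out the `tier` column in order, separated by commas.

Q, U, Q, Q, Q, U, U, Q, Q, Q, Q, Q

vin=B33: ELSE → Q
vin=B47: doors < 4 AND mpg >= 30 → U
vin=B48: ELSE → Q
vin=B57: ELSE → Q
vin=B60: ELSE → Q
vin=B69: doors < 4 AND mpg >= 30 → U
vin=B73: doors < 4 AND mpg >= 30 → U
vin=B77: ELSE → Q
vin=B83: ELSE → Q
vin=B90: ELSE → Q
vin=B93: ELSE → Q
vin=B95: ELSE → Q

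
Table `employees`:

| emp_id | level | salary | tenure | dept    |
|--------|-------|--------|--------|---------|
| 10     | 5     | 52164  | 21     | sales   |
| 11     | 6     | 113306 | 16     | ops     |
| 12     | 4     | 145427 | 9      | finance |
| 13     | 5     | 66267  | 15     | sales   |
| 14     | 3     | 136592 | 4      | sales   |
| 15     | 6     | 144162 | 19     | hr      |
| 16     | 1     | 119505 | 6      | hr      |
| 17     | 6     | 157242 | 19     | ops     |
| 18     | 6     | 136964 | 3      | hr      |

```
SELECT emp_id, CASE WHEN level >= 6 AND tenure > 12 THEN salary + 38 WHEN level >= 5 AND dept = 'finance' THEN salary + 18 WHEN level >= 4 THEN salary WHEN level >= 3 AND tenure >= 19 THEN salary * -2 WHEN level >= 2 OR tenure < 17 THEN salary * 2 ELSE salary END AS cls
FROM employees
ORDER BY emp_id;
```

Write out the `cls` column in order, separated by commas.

emp_id=10: level >= 4 → 52164
emp_id=11: level >= 6 AND tenure > 12 → 113344
emp_id=12: level >= 4 → 145427
emp_id=13: level >= 4 → 66267
emp_id=14: level >= 2 OR tenure < 17 → 273184
emp_id=15: level >= 6 AND tenure > 12 → 144200
emp_id=16: level >= 2 OR tenure < 17 → 239010
emp_id=17: level >= 6 AND tenure > 12 → 157280
emp_id=18: level >= 4 → 136964

52164, 113344, 145427, 66267, 273184, 144200, 239010, 157280, 136964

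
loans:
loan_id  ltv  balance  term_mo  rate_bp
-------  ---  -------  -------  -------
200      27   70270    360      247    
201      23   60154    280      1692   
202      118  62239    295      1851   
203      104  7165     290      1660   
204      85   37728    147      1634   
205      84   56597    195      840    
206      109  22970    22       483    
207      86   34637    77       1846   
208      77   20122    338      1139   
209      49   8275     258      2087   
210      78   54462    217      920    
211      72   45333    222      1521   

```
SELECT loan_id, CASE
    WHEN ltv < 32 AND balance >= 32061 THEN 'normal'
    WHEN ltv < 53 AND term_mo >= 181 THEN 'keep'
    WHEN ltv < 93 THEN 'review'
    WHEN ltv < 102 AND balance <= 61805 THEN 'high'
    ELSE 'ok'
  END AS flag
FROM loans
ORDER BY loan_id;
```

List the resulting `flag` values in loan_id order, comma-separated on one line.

normal, normal, ok, ok, review, review, ok, review, review, keep, review, review

loan_id=200: ltv < 32 AND balance >= 32061 → normal
loan_id=201: ltv < 32 AND balance >= 32061 → normal
loan_id=202: ELSE → ok
loan_id=203: ELSE → ok
loan_id=204: ltv < 93 → review
loan_id=205: ltv < 93 → review
loan_id=206: ELSE → ok
loan_id=207: ltv < 93 → review
loan_id=208: ltv < 93 → review
loan_id=209: ltv < 53 AND term_mo >= 181 → keep
loan_id=210: ltv < 93 → review
loan_id=211: ltv < 93 → review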